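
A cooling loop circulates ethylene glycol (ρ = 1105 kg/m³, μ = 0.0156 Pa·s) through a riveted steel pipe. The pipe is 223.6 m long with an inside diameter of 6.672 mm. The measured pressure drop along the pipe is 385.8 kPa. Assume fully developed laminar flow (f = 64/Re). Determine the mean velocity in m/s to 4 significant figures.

V ≈ 0.1539 m/s

For laminar flow, f = 64/Re with Re = ρVD/μ, so Darcy-Weisbach reduces to ΔP = 32μLV/D². Solving for V: V = ΔP·D²/(32μL) = 3.858e+05·(0.006672)²/(32·0.0156·223.6) = 0.1539 m/s.
Check: Re = ρVD/μ = 1105·0.1539·0.006672/0.0156 = 72.71 < 2300, so the laminar assumption holds.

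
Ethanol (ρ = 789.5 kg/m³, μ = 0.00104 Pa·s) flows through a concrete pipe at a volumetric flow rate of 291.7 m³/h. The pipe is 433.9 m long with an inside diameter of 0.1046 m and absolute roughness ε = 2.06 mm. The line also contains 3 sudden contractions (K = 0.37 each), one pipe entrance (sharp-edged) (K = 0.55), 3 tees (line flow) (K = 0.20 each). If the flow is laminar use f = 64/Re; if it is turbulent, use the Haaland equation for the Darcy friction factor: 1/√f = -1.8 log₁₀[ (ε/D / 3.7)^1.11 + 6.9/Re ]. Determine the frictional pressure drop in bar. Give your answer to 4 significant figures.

Q = 291.7 m³/h = 291.7/3600 = 0.08103 m³/s.
Cross-sectional area A = πD²/4 = π(0.1046)²/4 = 0.008593 m²; mean velocity V = Q/A = 0.08103/0.008593 = 9.429 m/s.
Reynolds number Re = ρVD/μ = 789.5 · 9.429 · 0.1046 / 0.00104 = 7.487e+05.
Re > 4000 → turbulent. Relative roughness ε/D = 0.00206/0.1046 = 0.0197. Haaland: 1/√f = -1.8 log₁₀[(0.0197/3.7)^1.11 + 6.9/7.487e+05] = -1.8 log₁₀[0.00299 + 9.22e-06] = 4.541, so f = 0.0485.
Total minor-loss coefficient ΣK = 3·0.37 + 1·0.55 + 3·0.2 = 2.26.
ΔP = [f·L/D + ΣK]·(ρV²/2) = [0.0485·433.9/0.1046 + 2.26]·(789.5·9.429²/2) = [201.2 + 2.26]·3.51e+04 = 7.141e+06 Pa.
ΔP = 7.141e+06 Pa = 71.41 bar.

ΔP ≈ 71.41 bar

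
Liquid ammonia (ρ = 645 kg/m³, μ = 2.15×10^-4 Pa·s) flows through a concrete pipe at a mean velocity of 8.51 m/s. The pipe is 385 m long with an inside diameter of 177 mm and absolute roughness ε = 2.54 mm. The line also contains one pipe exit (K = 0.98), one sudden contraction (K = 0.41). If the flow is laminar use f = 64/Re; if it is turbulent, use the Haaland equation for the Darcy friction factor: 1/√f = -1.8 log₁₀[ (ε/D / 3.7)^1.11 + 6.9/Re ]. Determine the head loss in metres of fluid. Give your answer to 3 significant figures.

h_f ≈ 351 m

Reynolds number Re = ρVD/μ = 645 · 8.51 · 0.177 / 0.000215 = 4.519e+06.
Re > 4000 → turbulent. Relative roughness ε/D = 0.00254/0.177 = 0.0144. Haaland: 1/√f = -1.8 log₁₀[(0.0144/3.7)^1.11 + 6.9/4.519e+06] = -1.8 log₁₀[0.00211 + 1.53e-06] = 4.817, so f = 0.04309.
Total minor-loss coefficient ΣK = 1·0.98 + 1·0.41 = 1.39.
ΔP = [f·L/D + ΣK]·(ρV²/2) = [0.04309·385/0.177 + 1.39]·(645·8.51²/2) = [93.73 + 1.39]·2.336e+04 = 2.222e+06 Pa.
Head loss h_f = ΔP/(ρg) = 2.222e+06/(645·9.81) = 351 m.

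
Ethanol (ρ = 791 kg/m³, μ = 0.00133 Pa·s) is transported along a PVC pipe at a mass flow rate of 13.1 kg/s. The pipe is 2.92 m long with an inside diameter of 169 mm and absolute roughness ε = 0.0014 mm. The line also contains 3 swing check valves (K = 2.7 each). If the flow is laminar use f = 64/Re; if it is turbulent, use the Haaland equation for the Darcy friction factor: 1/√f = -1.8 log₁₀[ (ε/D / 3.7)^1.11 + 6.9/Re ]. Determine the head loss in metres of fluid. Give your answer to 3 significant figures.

A = πD²/4 = π(0.169)²/4 = 0.02243 m²; mean velocity V = ṁ/(ρA) = 13.1/(791 · 0.02243) = 0.7383 m/s.
Reynolds number Re = ρVD/μ = 791 · 0.7383 · 0.169 / 0.00133 = 7.421e+04.
Re > 4000 → turbulent. Relative roughness ε/D = 1.4e-06/0.169 = 8.28e-06. Haaland: 1/√f = -1.8 log₁₀[(8.28e-06/3.7)^1.11 + 6.9/7.421e+04] = -1.8 log₁₀[5.35e-07 + 9.3e-05] = 7.252, so f = 0.01901.
Total minor-loss coefficient ΣK = 3·2.7 = 8.1.
ΔP = [f·L/D + ΣK]·(ρV²/2) = [0.01901·2.92/0.169 + 8.1]·(791·0.7383²/2) = [0.3285 + 8.1]·215.6 = 1817 Pa.
Head loss h_f = ΔP/(ρg) = 1817/(791·9.81) = 0.234 m.

h_f ≈ 0.234 m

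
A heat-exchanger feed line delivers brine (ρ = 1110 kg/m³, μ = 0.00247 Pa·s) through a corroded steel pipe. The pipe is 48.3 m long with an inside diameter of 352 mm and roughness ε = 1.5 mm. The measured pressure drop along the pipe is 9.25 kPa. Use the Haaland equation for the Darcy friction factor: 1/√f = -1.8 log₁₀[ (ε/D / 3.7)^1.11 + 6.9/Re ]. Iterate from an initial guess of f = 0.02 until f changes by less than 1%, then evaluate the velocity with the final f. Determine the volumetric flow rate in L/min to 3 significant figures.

Rearranging Darcy-Weisbach: V = √(2·ΔP·D/(f·L·ρ)). With ε/D = 0.0015/0.352 = 0.00426, iterate starting from f = 0.02:
  f = 0.02 → V = √(2·9250·0.352/(0.02·48.3·1110)) = 2.464 m/s; Re = ρVD/μ = 3.898e+05; f → 0.02926
  f = 0.02926 → V = 2.038 m/s; Re = 3.223e+05; f → 0.02931
Converged (Δf/f < 1%). With the final f = 0.02931: V = √(2·9250·0.352/(0.02931·48.3·1110)) = 2.036 m/s.
Q = V·A = 2.036·(π/4·0.352²) = 0.1981 m³/s = 11900 L/min.

Q ≈ 11900 L/min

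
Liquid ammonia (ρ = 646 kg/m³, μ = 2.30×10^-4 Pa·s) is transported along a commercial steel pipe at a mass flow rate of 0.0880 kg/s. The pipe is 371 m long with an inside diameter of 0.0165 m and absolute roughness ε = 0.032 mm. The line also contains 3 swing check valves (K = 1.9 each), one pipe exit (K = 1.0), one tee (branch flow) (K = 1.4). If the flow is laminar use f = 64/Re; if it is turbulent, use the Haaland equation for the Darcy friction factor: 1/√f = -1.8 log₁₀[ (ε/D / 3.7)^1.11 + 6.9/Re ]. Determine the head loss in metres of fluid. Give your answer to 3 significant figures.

h_f ≈ 13.1 m

A = πD²/4 = π(0.0165)²/4 = 0.0002138 m²; mean velocity V = ṁ/(ρA) = 0.088/(646 · 0.0002138) = 0.6371 m/s.
Reynolds number Re = ρVD/μ = 646 · 0.6371 · 0.0165 / 0.00023 = 2.952e+04.
Re > 4000 → turbulent. Relative roughness ε/D = 3.2e-05/0.0165 = 0.00194. Haaland: 1/√f = -1.8 log₁₀[(0.00194/3.7)^1.11 + 6.9/2.952e+04] = -1.8 log₁₀[0.000228 + 0.000234] = 6.004, so f = 0.02774.
Total minor-loss coefficient ΣK = 3·1.9 + 1·1 + 1·1.4 = 8.1.
ΔP = [f·L/D + ΣK]·(ρV²/2) = [0.02774·371/0.0165 + 8.1]·(646·0.6371²/2) = [623.8 + 8.1]·131.1 = 8.284e+04 Pa.
Head loss h_f = ΔP/(ρg) = 8.284e+04/(646·9.81) = 13.1 m.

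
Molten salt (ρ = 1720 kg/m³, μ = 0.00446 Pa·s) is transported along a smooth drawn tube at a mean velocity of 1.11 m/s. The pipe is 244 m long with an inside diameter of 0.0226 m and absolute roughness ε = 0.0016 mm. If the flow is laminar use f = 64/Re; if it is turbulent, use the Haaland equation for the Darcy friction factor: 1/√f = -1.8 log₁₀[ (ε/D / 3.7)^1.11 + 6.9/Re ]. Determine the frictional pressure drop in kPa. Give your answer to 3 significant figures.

Reynolds number Re = ρVD/μ = 1720 · 1.11 · 0.0226 / 0.00446 = 9674.
Re > 4000 → turbulent. Relative roughness ε/D = 1.6e-06/0.0226 = 7.08e-05. Haaland: 1/√f = -1.8 log₁₀[(7.08e-05/3.7)^1.11 + 6.9/9674] = -1.8 log₁₀[5.79e-06 + 0.000713] = 5.658, so f = 0.03124.
Darcy-Weisbach: ΔP = f(L/D)(ρV²/2) = 0.03124·(244/0.0226)·(1720·1.11²/2) = 0.03124·1.08e+04·1060 = 3.574e+05 Pa.
ΔP = 3.574e+05 Pa = 357 kPa.

ΔP ≈ 357 kPa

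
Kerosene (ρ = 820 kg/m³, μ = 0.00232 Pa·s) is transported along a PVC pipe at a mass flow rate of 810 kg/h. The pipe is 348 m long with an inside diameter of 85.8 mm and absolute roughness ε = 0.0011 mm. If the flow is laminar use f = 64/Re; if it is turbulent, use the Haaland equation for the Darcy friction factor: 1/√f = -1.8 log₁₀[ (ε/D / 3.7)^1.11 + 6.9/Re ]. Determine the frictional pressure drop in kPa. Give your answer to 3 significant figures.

ṁ = 810 kg/h = 810/3600 = 0.225 kg/s.
A = πD²/4 = π(0.0858)²/4 = 0.005782 m²; mean velocity V = ṁ/(ρA) = 0.225/(820 · 0.005782) = 0.04746 m/s.
Reynolds number Re = ρVD/μ = 820 · 0.04746 · 0.0858 / 0.00232 = 1439.
Re < 2300 → laminar flow, so f = 64/Re = 64/1439 = 0.04447 (the turbulent correlation is not needed).
Darcy-Weisbach: ΔP = f(L/D)(ρV²/2) = 0.04447·(348/0.0858)·(820·0.04746²/2) = 0.04447·4056·0.9234 = 166.6 Pa.
ΔP = 166.6 Pa = 0.167 kPa.

ΔP ≈ 0.167 kPa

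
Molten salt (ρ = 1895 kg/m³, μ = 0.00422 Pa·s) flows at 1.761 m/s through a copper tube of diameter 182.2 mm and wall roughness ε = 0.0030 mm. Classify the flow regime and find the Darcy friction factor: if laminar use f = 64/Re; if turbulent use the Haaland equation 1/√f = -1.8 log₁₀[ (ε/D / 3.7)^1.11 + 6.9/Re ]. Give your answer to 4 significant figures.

f ≈ 0.01662

Re = ρVD/μ = 1895·1.761·0.1822/0.00422 = 1.441e+05.
Re > 4000 → turbulent. ε/D = 3e-06/0.1822 = 1.65e-05; Haaland: 1/√f = -1.8 log₁₀[1.15e-06 + 4.79e-05] = 7.757, so f = 0.01662.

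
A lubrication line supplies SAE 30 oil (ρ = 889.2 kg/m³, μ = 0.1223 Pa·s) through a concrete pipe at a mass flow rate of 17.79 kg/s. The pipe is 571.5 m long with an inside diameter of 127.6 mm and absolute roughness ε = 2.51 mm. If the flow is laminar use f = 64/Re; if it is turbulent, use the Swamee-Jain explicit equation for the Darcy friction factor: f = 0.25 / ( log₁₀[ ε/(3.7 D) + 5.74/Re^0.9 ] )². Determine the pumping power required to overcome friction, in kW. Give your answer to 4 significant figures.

P ≈ 4.300 kW

A = πD²/4 = π(0.1276)²/4 = 0.01279 m²; mean velocity V = ṁ/(ρA) = 17.79/(889.2 · 0.01279) = 1.565 m/s.
Reynolds number Re = ρVD/μ = 889.2 · 1.565 · 0.1276 / 0.122 = 1451.
Re < 2300 → laminar flow, so f = 64/Re = 64/1451 = 0.04409 (the turbulent correlation is not needed).
Darcy-Weisbach: ΔP = f(L/D)(ρV²/2) = 0.04409·(571.5/0.1276)·(889.2·1.565²/2) = 0.04409·4479·1088 = 2.149e+05 Pa.
Q = ṁ/ρ = 17.79/889.2 = 0.02001 m³/s.
Pumping power P = QΔP = 0.02001·2.149e+05 = 4299.8 W = 4.300 kW.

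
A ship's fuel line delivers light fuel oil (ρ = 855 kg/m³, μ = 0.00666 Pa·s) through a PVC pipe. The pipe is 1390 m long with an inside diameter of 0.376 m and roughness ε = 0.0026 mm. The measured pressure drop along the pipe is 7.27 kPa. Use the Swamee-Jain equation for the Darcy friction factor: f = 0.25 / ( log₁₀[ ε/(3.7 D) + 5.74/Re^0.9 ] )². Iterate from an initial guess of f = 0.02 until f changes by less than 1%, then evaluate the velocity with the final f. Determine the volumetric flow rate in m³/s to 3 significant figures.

Rearranging Darcy-Weisbach: V = √(2·ΔP·D/(f·L·ρ)). With ε/D = 2.6e-06/0.376 = 6.91e-06, iterate starting from f = 0.02:
  f = 0.02 → V = √(2·7270·0.376/(0.02·1390·855)) = 0.4796 m/s; Re = ρVD/μ = 2.315e+04; f → 0.02491
  f = 0.02491 → V = 0.4297 m/s; Re = 2.074e+04; f → 0.0256
  f = 0.0256 → V = 0.4239 m/s; Re = 2.046e+04; f → 0.02568
Converged (Δf/f < 1%). With the final f = 0.02568: V = √(2·7270·0.376/(0.02568·1390·855)) = 0.4232 m/s.
Q = V·A = 0.4232·(π/4·0.376²) = 0.04699 m³/s = 0.0470 m³/s.

Q ≈ 0.0470 m³/s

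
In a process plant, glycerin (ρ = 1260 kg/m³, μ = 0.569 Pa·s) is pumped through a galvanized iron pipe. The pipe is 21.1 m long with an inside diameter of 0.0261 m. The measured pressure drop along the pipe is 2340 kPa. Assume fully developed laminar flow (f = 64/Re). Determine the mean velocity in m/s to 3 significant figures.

V ≈ 4.15 m/s

For laminar flow, f = 64/Re with Re = ρVD/μ, so Darcy-Weisbach reduces to ΔP = 32μLV/D². Solving for V: V = ΔP·D²/(32μL) = 2.34e+06·(0.0261)²/(32·0.569·21.1) = 4.149 m/s.
Check: Re = ρVD/μ = 1260·4.149·0.0261/0.569 = 239.8 < 2300, so the laminar assumption holds.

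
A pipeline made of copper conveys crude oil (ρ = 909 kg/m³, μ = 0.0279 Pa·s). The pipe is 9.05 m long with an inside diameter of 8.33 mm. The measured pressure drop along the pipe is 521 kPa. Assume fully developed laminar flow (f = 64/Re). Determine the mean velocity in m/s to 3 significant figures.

V ≈ 4.47 m/s

For laminar flow, f = 64/Re with Re = ρVD/μ, so Darcy-Weisbach reduces to ΔP = 32μLV/D². Solving for V: V = ΔP·D²/(32μL) = 5.21e+05·(0.00833)²/(32·0.0279·9.05) = 4.474 m/s.
Check: Re = ρVD/μ = 909·4.474·0.00833/0.0279 = 1214 < 2300, so the laminar assumption holds.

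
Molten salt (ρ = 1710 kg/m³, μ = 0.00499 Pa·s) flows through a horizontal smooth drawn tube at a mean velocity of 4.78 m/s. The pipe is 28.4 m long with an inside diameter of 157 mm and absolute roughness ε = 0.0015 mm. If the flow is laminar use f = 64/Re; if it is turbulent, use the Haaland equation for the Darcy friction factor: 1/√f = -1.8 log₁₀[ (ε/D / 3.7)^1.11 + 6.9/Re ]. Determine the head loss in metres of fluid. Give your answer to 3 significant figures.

h_f ≈ 3.12 m

Reynolds number Re = ρVD/μ = 1710 · 4.78 · 0.157 / 0.00499 = 2.572e+05.
Re > 4000 → turbulent. Relative roughness ε/D = 1.5e-06/0.157 = 9.55e-06. Haaland: 1/√f = -1.8 log₁₀[(9.55e-06/3.7)^1.11 + 6.9/2.572e+05] = -1.8 log₁₀[6.27e-07 + 2.68e-05] = 8.21, so f = 0.01483.
Darcy-Weisbach: ΔP = f(L/D)(ρV²/2) = 0.01483·(28.4/0.157)·(1710·4.78²/2) = 0.01483·180.9·1.954e+04 = 5.242e+04 Pa.
Head loss h_f = ΔP/(ρg) = 5.242e+04/(1710·9.81) = 3.12 m.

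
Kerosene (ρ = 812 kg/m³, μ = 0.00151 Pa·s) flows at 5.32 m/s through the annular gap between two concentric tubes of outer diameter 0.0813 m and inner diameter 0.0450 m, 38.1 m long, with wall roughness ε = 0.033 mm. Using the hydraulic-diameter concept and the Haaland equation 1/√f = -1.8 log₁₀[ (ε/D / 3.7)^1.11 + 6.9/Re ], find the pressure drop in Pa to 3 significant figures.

ΔP ≈ 260000 Pa

Hydraulic diameter D_h = 4A/P = D_o - D_i = 0.0813 - 0.045 = 0.0363 m.
Re = ρVD_h/μ = 812·5.32·0.0363/0.00151 = 1.038e+05.
ε/D_h = 3.3e-05/0.0363 = 0.000909; Haaland gives 1/√f = -1.8 log₁₀[9.85e-05+6.64e-05] = 6.809, so f = 0.02157.
ΔP = f(L/D_h)(ρV²/2) = 0.02157·38.1/0.0363·1.149e+04 = 2.601e+05 Pa.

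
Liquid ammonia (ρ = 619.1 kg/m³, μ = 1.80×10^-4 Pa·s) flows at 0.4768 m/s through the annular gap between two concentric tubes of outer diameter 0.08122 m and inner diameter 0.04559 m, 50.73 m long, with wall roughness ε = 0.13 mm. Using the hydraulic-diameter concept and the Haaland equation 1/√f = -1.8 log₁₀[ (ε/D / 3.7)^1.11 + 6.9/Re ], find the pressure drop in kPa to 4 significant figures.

ΔP ≈ 2.950 kPa

Hydraulic diameter D_h = 4A/P = D_o - D_i = 0.08122 - 0.04559 = 0.03563 m.
Re = ρVD_h/μ = 619.1·0.4768·0.03563/0.00018 = 5.843e+04.
ε/D_h = 0.00013/0.03563 = 0.00365; Haaland gives 1/√f = -1.8 log₁₀[0.000461+0.000118] = 5.828, so f = 0.02944.
ΔP = f(L/D_h)(ρV²/2) = 0.02944·50.73/0.03563·70.37 = 2950 Pa.
ΔP = 2.950 kPa.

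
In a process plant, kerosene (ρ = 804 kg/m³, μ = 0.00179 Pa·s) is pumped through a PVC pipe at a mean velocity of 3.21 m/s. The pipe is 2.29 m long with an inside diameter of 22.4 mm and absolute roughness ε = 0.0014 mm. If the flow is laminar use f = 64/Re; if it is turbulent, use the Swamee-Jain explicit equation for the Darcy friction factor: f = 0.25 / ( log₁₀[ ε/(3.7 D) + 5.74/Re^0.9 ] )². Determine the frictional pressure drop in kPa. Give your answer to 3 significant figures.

Reynolds number Re = ρVD/μ = 804 · 3.21 · 0.0224 / 0.00179 = 3.23e+04.
Re > 4000 → turbulent. Relative roughness ε/D = 1.4e-06/0.0224 = 6.25e-05. Swamee-Jain: f = 0.25/(log₁₀[6.25e-05/3.7 + 5.74/3.23e+04^0.9])² = 0.25/(log₁₀[1.69e-05 + 0.000502])² = 0.25/(-3.285)² = 0.02317.
Darcy-Weisbach: ΔP = f(L/D)(ρV²/2) = 0.02317·(2.29/0.0224)·(804·3.21²/2) = 0.02317·102.2·4142 = 9811 Pa.
ΔP = 9811 Pa = 9.81 kPa.

ΔP ≈ 9.81 kPa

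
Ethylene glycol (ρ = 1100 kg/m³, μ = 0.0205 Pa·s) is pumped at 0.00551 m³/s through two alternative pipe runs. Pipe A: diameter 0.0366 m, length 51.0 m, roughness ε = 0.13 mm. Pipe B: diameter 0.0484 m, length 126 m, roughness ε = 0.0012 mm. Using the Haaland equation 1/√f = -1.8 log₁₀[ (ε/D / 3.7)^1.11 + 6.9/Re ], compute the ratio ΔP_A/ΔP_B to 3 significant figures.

ΔP_A/ΔP_B ≈ 1.75

Pipe A: V = Q/A = 0.00551/0.001052 = 5.237 m/s; Re = 1.029e+04; ε/D = 0.00355; Haaland → f = 0.03543; ΔP_A = f(L/D)(ρV²/2) = 7.447e+05 Pa.
Pipe B: V = Q/A = 0.00551/0.00184 = 2.995 m/s; Re = 7778; ε/D = 2.48e-05; Haaland → f = 0.03315; ΔP_B = f(L/D)(ρV²/2) = 4.258e+05 Pa.
ΔP_A/ΔP_B = 7.447e+05/4.258e+05 = 1.75.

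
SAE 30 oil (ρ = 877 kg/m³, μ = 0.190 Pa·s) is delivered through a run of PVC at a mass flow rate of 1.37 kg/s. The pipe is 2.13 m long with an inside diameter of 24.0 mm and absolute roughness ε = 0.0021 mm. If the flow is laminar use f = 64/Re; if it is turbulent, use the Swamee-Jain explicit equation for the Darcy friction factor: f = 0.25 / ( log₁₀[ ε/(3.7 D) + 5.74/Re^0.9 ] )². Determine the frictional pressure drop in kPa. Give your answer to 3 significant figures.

A = πD²/4 = π(0.024)²/4 = 0.0004524 m²; mean velocity V = ṁ/(ρA) = 1.37/(877 · 0.0004524) = 3.453 m/s.
Reynolds number Re = ρVD/μ = 877 · 3.453 · 0.024 / 0.19 = 382.5.
Re < 2300 → laminar flow, so f = 64/Re = 64/382.5 = 0.1673 (the turbulent correlation is not needed).
Darcy-Weisbach: ΔP = f(L/D)(ρV²/2) = 0.1673·(2.13/0.024)·(877·3.453²/2) = 0.1673·88.75·5229 = 7.764e+04 Pa.
ΔP = 7.764e+04 Pa = 77.6 kPa.

ΔP ≈ 77.6 kPa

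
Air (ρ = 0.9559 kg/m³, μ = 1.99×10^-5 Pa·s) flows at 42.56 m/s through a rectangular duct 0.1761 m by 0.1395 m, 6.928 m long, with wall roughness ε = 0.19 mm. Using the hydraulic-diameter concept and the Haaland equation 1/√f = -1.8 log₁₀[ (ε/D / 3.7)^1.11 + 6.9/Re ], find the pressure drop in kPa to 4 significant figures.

ΔP ≈ 0.8232 kPa

Hydraulic diameter D_h = 4A/P = 4·(0.1761·0.1395)/(2·(0.1761+0.1395)) = 0.09826/0.6312 = 0.1557 m.
Re = ρVD_h/μ = 0.9559·42.56·0.1557/1.99e-05 = 3.183e+05.
ε/D_h = 0.00019/0.1557 = 0.00122; Haaland gives 1/√f = -1.8 log₁₀[0.000137+2.17e-05] = 6.841, so f = 0.02137.
ΔP = f(L/D_h)(ρV²/2) = 0.02137·6.928/0.1557·865.7 = 823.2 Pa.
ΔP = 0.8232 kPa.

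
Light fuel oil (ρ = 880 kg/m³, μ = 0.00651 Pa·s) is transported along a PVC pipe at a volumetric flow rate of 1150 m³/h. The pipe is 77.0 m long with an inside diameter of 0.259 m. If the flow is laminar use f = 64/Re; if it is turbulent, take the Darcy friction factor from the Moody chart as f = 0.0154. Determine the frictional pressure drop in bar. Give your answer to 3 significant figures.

Q = 1150 m³/h = 1150/3600 = 0.3194 m³/s.
Cross-sectional area A = πD²/4 = π(0.259)²/4 = 0.05269 m²; mean velocity V = Q/A = 0.3194/0.05269 = 6.063 m/s.
Reynolds number Re = ρVD/μ = 880 · 6.063 · 0.259 / 0.00651 = 2.123e+05.
Re > 4000 → turbulent; use the Moody-chart value f = 0.0154.
Darcy-Weisbach: ΔP = f(L/D)(ρV²/2) = 0.0154·(77/0.259)·(880·6.063²/2) = 0.0154·297.3·1.618e+04 = 7.406e+04 Pa.
ΔP = 7.406e+04 Pa = 0.741 bar.

ΔP ≈ 0.741 bar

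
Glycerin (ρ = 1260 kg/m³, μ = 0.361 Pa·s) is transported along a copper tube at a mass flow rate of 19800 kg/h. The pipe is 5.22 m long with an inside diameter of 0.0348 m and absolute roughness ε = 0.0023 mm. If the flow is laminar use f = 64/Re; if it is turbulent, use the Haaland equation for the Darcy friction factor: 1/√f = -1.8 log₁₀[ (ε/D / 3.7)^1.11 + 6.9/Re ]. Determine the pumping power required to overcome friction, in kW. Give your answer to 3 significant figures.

P ≈ 0.997 kW

ṁ = 19800 kg/h = 19800/3600 = 5.5 kg/s.
A = πD²/4 = π(0.0348)²/4 = 0.0009511 m²; mean velocity V = ṁ/(ρA) = 5.5/(1260 · 0.0009511) = 4.589 m/s.
Reynolds number Re = ρVD/μ = 1260 · 4.589 · 0.0348 / 0.361 = 557.4.
Re < 2300 → laminar flow, so f = 64/Re = 64/557.4 = 0.1148 (the turbulent correlation is not needed).
Darcy-Weisbach: ΔP = f(L/D)(ρV²/2) = 0.1148·(5.22/0.0348)·(1260·4.589²/2) = 0.1148·150·1.327e+04 = 2.285e+05 Pa.
Q = ṁ/ρ = 5.5/1260 = 0.004365 m³/s.
Pumping power P = QΔP = 0.004365·2.285e+05 = 997.5 W = 0.997 kW.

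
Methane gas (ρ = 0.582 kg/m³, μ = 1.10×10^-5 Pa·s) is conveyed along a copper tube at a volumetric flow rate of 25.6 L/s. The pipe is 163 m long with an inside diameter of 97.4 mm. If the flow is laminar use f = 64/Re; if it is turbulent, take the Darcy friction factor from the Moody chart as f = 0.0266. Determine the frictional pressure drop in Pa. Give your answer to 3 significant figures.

ΔP ≈ 153 Pa

Q = 25.6 L/s = 25.6/1000 = 0.0256 m³/s.
Cross-sectional area A = πD²/4 = π(0.0974)²/4 = 0.007451 m²; mean velocity V = Q/A = 0.0256/0.007451 = 3.436 m/s.
Reynolds number Re = ρVD/μ = 0.582 · 3.436 · 0.0974 / 1.1e-05 = 1.771e+04.
Re > 4000 → turbulent; use the Moody-chart value f = 0.0266.
Darcy-Weisbach: ΔP = f(L/D)(ρV²/2) = 0.0266·(163/0.0974)·(0.582·3.436²/2) = 0.0266·1674·3.435 = 152.9 Pa.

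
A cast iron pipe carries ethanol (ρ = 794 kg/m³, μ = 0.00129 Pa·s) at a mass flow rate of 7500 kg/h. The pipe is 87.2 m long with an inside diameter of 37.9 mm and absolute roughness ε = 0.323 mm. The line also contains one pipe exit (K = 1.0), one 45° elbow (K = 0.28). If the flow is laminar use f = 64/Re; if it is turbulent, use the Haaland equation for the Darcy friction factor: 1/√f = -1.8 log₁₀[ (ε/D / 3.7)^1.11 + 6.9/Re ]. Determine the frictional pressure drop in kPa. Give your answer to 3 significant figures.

ṁ = 7500 kg/h = 7500/3600 = 2.083 kg/s.
A = πD²/4 = π(0.0379)²/4 = 0.001128 m²; mean velocity V = ṁ/(ρA) = 2.083/(794 · 0.001128) = 2.326 m/s.
Reynolds number Re = ρVD/μ = 794 · 2.326 · 0.0379 / 0.00129 = 5.426e+04.
Re > 4000 → turbulent. Relative roughness ε/D = 0.000323/0.0379 = 0.00852. Haaland: 1/√f = -1.8 log₁₀[(0.00852/3.7)^1.11 + 6.9/5.426e+04] = -1.8 log₁₀[0.00118 + 0.000127] = 5.19, so f = 0.03712.
Total minor-loss coefficient ΣK = 1·1 + 1·0.28 = 1.28.
ΔP = [f·L/D + ΣK]·(ρV²/2) = [0.03712·87.2/0.0379 + 1.28]·(794·2.326²/2) = [85.42 + 1.28]·2147 = 1.862e+05 Pa.
ΔP = 1.862e+05 Pa = 186 kPa.

ΔP ≈ 186 kPa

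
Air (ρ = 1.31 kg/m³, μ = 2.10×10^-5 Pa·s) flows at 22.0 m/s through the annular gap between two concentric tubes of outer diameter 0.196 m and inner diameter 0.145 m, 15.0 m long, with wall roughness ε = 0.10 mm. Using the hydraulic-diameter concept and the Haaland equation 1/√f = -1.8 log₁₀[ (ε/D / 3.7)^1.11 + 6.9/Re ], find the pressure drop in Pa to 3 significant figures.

ΔP ≈ 2370 Pa

Hydraulic diameter D_h = 4A/P = D_o - D_i = 0.196 - 0.145 = 0.051 m.
Re = ρVD_h/μ = 1.31·22·0.051/2.1e-05 = 6.999e+04.
ε/D_h = 0.0001/0.051 = 0.00196; Haaland gives 1/√f = -1.8 log₁₀[0.000231+9.86e-05] = 6.267, so f = 0.02546.
ΔP = f(L/D_h)(ρV²/2) = 0.02546·15/0.051·317 = 2374 Pa.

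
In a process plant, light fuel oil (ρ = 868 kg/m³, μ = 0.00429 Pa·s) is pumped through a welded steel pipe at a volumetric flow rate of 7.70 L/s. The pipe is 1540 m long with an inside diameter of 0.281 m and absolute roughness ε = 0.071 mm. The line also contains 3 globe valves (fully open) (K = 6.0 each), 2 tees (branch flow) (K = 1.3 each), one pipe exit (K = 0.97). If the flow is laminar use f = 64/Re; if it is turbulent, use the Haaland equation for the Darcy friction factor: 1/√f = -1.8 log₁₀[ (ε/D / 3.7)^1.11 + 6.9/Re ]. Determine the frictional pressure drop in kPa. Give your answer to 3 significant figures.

Q = 7.70 L/s = 7.70/1000 = 0.0077 m³/s.
Cross-sectional area A = πD²/4 = π(0.281)²/4 = 0.06202 m²; mean velocity V = Q/A = 0.0077/0.06202 = 0.1242 m/s.
Reynolds number Re = ρVD/μ = 868 · 0.1242 · 0.281 / 0.00429 = 7059.
Re > 4000 → turbulent. Relative roughness ε/D = 7.1e-05/0.281 = 0.000253. Haaland: 1/√f = -1.8 log₁₀[(0.000253/3.7)^1.11 + 6.9/7059] = -1.8 log₁₀[2.38e-05 + 0.000977] = 5.399, so f = 0.03431.
Total minor-loss coefficient ΣK = 3·6 + 2·1.3 + 1·0.97 = 21.6.
ΔP = [f·L/D + ΣK]·(ρV²/2) = [0.03431·1540/0.281 + 21.6]·(868·0.1242²/2) = [188 + 21.6]·6.691 = 1402 Pa.
ΔP = 1402 Pa = 1.40 kPa.

ΔP ≈ 1.40 kPa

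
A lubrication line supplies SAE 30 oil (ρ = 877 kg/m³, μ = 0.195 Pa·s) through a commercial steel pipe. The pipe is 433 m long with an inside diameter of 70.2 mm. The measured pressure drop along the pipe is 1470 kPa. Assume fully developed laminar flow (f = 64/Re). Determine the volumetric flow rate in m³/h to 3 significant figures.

For laminar flow, f = 64/Re with Re = ρVD/μ, so Darcy-Weisbach reduces to ΔP = 32μLV/D². Solving for V: V = ΔP·D²/(32μL) = 1.47e+06·(0.0702)²/(32·0.195·433) = 2.681 m/s.
Check: Re = ρVD/μ = 877·2.681·0.0702/0.195 = 846.5 < 2300, so the laminar assumption holds.
Q = V·A = 2.681·(π/4·0.0702²) = 0.01038 m³/s = 37.4 m³/h.

Q ≈ 37.4 m³/h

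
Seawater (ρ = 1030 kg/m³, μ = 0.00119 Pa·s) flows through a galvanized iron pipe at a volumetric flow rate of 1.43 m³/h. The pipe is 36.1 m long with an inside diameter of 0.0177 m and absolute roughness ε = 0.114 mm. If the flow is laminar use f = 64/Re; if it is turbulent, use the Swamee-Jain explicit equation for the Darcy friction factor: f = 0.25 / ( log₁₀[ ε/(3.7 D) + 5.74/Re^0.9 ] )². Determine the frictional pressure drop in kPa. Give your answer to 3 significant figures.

Q = 1.43 m³/h = 1.43/3600 = 0.0003972 m³/s.
Cross-sectional area A = πD²/4 = π(0.0177)²/4 = 0.0002461 m²; mean velocity V = Q/A = 0.0003972/0.0002461 = 1.614 m/s.
Reynolds number Re = ρVD/μ = 1030 · 1.614 · 0.0177 / 0.00119 = 2.473e+04.
Re > 4000 → turbulent. Relative roughness ε/D = 0.000114/0.0177 = 0.00644. Swamee-Jain: f = 0.25/(log₁₀[0.00644/3.7 + 5.74/2.473e+04^0.9])² = 0.25/(log₁₀[0.00174 + 0.000638])² = 0.25/(-2.624)² = 0.03632.
Darcy-Weisbach: ΔP = f(L/D)(ρV²/2) = 0.03632·(36.1/0.0177)·(1030·1.614²/2) = 0.03632·2040·1342 = 9.942e+04 Pa.
ΔP = 9.942e+04 Pa = 99.4 kPa.

ΔP ≈ 99.4 kPa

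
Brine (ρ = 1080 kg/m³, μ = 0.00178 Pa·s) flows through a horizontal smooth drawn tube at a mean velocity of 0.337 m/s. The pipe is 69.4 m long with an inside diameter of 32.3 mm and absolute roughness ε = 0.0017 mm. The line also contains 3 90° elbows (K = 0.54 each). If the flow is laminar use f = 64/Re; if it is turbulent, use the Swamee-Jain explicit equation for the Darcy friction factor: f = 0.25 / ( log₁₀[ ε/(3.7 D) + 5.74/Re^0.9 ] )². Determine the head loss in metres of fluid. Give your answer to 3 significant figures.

Reynolds number Re = ρVD/μ = 1080 · 0.337 · 0.0323 / 0.00178 = 6604.
Re > 4000 → turbulent. Relative roughness ε/D = 1.7e-06/0.0323 = 5.26e-05. Swamee-Jain: f = 0.25/(log₁₀[5.26e-05/3.7 + 5.74/6604^0.9])² = 0.25/(log₁₀[1.42e-05 + 0.00209])² = 0.25/(-2.676)² = 0.03491.
Total minor-loss coefficient ΣK = 3·0.54 = 1.62.
ΔP = [f·L/D + ΣK]·(ρV²/2) = [0.03491·69.4/0.0323 + 1.62]·(1080·0.337²/2) = [75.01 + 1.62]·61.33 = 4700 Pa.
Head loss h_f = ΔP/(ρg) = 4700/(1080·9.81) = 0.444 m.

h_f ≈ 0.444 m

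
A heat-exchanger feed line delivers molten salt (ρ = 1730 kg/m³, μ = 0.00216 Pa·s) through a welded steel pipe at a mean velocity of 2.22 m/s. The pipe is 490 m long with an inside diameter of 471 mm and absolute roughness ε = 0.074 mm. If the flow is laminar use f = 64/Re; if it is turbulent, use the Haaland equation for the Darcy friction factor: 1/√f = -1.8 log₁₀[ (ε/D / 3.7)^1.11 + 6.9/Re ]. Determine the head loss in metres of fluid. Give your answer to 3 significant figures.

h_f ≈ 3.73 m

Reynolds number Re = ρVD/μ = 1730 · 2.22 · 0.471 / 0.00216 = 8.375e+05.
Re > 4000 → turbulent. Relative roughness ε/D = 7.4e-05/0.471 = 0.000157. Haaland: 1/√f = -1.8 log₁₀[(0.000157/3.7)^1.11 + 6.9/8.375e+05] = -1.8 log₁₀[1.4e-05 + 8.24e-06] = 8.374, so f = 0.01426.
Darcy-Weisbach: ΔP = f(L/D)(ρV²/2) = 0.01426·(490/0.471)·(1730·2.22²/2) = 0.01426·1040·4263 = 6.324e+04 Pa.
Head loss h_f = ΔP/(ρg) = 6.324e+04/(1730·9.81) = 3.73 m.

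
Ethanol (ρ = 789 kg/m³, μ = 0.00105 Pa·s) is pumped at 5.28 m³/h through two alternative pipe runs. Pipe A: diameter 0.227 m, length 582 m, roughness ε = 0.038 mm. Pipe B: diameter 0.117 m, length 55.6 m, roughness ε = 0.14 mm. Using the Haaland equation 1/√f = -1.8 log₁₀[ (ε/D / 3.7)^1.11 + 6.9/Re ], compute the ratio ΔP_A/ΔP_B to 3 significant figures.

Pipe A: V = Q/A = 0.001467/0.04047 = 0.03624 m/s; Re = 6182; ε/D = 0.000167; Haaland → f = 0.03555; ΔP_A = f(L/D)(ρV²/2) = 47.23 Pa.
Pipe B: V = Q/A = 0.001467/0.01075 = 0.1364 m/s; Re = 1.199e+04; ε/D = 0.0012; Haaland → f = 0.03112; ΔP_B = f(L/D)(ρV²/2) = 108.6 Pa.
ΔP_A/ΔP_B = 47.23/108.6 = 0.435.

ΔP_A/ΔP_B ≈ 0.435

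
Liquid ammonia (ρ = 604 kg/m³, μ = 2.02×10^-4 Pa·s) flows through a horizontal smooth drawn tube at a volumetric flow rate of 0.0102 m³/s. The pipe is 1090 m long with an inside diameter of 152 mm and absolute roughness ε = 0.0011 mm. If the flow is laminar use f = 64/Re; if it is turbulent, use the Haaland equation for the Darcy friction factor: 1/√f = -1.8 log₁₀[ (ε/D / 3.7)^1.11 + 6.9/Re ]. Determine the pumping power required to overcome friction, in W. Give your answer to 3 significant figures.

Cross-sectional area A = πD²/4 = π(0.152)²/4 = 0.01815 m²; mean velocity V = Q/A = 0.0102/0.01815 = 0.5621 m/s.
Reynolds number Re = ρVD/μ = 604 · 0.5621 · 0.152 / 0.000202 = 2.555e+05.
Re > 4000 → turbulent. Relative roughness ε/D = 1.1e-06/0.152 = 7.24e-06. Haaland: 1/√f = -1.8 log₁₀[(7.24e-06/3.7)^1.11 + 6.9/2.555e+05] = -1.8 log₁₀[4.61e-07 + 2.7e-05] = 8.21, so f = 0.01484.
Darcy-Weisbach: ΔP = f(L/D)(ρV²/2) = 0.01484·(1090/0.152)·(604·0.5621²/2) = 0.01484·7171·95.42 = 1.015e+04 Pa.
Pumping power P = QΔP = 0.0102·1.015e+04 = 103.5 W = 104 W.

P ≈ 104 W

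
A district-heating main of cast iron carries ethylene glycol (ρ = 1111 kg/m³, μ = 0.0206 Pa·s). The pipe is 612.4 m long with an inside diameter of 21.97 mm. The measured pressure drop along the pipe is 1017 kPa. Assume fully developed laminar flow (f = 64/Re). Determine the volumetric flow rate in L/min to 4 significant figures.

Q ≈ 27.66 L/min

For laminar flow, f = 64/Re with Re = ρVD/μ, so Darcy-Weisbach reduces to ΔP = 32μLV/D². Solving for V: V = ΔP·D²/(32μL) = 1.017e+06·(0.02197)²/(32·0.0206·612.4) = 1.216 m/s.
Check: Re = ρVD/μ = 1111·1.216·0.02197/0.0206 = 1441 < 2300, so the laminar assumption holds.
Q = V·A = 1.216·(π/4·0.02197²) = 0.000461 m³/s = 27.66 L/min.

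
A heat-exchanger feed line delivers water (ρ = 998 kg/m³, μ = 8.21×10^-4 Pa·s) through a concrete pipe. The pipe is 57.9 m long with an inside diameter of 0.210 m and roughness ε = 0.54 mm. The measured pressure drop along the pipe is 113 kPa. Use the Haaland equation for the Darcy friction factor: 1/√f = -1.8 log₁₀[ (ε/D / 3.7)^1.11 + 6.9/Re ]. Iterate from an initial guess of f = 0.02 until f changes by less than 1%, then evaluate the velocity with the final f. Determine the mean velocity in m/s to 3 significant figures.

Rearranging Darcy-Weisbach: V = √(2·ΔP·D/(f·L·ρ)). With ε/D = 0.00054/0.21 = 0.00257, iterate starting from f = 0.02:
  f = 0.02 → V = √(2·1.13e+05·0.21/(0.02·57.9·998)) = 6.408 m/s; Re = ρVD/μ = 1.636e+06; f → 0.0252
  f = 0.0252 → V = 5.709 m/s; Re = 1.457e+06; f → 0.02521
Converged (Δf/f < 1%). With the final f = 0.02521: V = √(2·1.13e+05·0.21/(0.02521·57.9·998)) = 5.708 m/s.

V ≈ 5.71 m/s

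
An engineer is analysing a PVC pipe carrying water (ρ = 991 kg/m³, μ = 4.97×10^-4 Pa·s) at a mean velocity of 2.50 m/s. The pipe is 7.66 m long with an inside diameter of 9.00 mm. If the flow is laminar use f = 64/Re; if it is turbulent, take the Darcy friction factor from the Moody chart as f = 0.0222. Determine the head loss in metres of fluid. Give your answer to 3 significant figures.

h_f ≈ 6.02 m

Reynolds number Re = ρVD/μ = 991 · 2.5 · 0.009 / 0.000497 = 4.486e+04.
Re > 4000 → turbulent; use the Moody-chart value f = 0.0222.
Darcy-Weisbach: ΔP = f(L/D)(ρV²/2) = 0.0222·(7.66/0.009)·(991·2.5²/2) = 0.0222·851.1·3097 = 5.851e+04 Pa.
Head loss h_f = ΔP/(ρg) = 5.851e+04/(991·9.81) = 6.02 m.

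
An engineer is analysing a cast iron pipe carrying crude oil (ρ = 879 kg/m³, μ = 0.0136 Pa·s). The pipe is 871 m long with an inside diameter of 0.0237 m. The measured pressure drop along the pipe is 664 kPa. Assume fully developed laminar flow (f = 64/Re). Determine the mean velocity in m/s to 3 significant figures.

V ≈ 0.984 m/s

For laminar flow, f = 64/Re with Re = ρVD/μ, so Darcy-Weisbach reduces to ΔP = 32μLV/D². Solving for V: V = ΔP·D²/(32μL) = 6.64e+05·(0.0237)²/(32·0.0136·871) = 0.9839 m/s.
Check: Re = ρVD/μ = 879·0.9839·0.0237/0.0136 = 1507 < 2300, so the laminar assumption holds.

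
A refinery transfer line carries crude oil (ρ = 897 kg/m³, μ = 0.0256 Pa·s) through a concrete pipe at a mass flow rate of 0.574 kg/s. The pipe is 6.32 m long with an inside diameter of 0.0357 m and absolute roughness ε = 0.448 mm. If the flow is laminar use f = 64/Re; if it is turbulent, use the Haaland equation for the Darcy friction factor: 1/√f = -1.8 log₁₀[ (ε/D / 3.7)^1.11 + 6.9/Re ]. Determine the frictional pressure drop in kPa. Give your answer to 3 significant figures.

ΔP ≈ 2.60 kPa

A = πD²/4 = π(0.0357)²/4 = 0.001001 m²; mean velocity V = ṁ/(ρA) = 0.574/(897 · 0.001001) = 0.6393 m/s.
Reynolds number Re = ρVD/μ = 897 · 0.6393 · 0.0357 / 0.0256 = 799.7.
Re < 2300 → laminar flow, so f = 64/Re = 64/799.7 = 0.08003 (the turbulent correlation is not needed).
Darcy-Weisbach: ΔP = f(L/D)(ρV²/2) = 0.08003·(6.32/0.0357)·(897·0.6393²/2) = 0.08003·177·183.3 = 2597 Pa.
ΔP = 2597 Pa = 2.60 kPa.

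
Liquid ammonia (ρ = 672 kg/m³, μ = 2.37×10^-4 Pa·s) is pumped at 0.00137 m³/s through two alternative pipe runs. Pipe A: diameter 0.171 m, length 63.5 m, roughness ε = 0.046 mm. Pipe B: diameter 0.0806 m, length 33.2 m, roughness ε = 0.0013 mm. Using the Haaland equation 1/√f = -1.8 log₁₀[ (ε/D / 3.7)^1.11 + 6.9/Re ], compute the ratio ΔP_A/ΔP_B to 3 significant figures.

ΔP_A/ΔP_B ≈ 0.0541

Pipe A: V = Q/A = 0.00137/0.02297 = 0.05965 m/s; Re = 2.892e+04; ε/D = 0.000269; Haaland → f = 0.0241; ΔP_A = f(L/D)(ρV²/2) = 10.7 Pa.
Pipe B: V = Q/A = 0.00137/0.005102 = 0.2685 m/s; Re = 6.136e+04; ε/D = 1.61e-05; Haaland → f = 0.01983; ΔP_B = f(L/D)(ρV²/2) = 197.9 Pa.
ΔP_A/ΔP_B = 10.7/197.9 = 0.0541.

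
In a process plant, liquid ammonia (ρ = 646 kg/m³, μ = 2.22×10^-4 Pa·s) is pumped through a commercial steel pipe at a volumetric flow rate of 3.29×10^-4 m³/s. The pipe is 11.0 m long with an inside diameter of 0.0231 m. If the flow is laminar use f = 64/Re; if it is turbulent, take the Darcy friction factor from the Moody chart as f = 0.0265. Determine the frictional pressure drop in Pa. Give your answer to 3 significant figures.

ΔP ≈ 2510 Pa

Cross-sectional area A = πD²/4 = π(0.0231)²/4 = 0.0004191 m²; mean velocity V = Q/A = 0.000329/0.0004191 = 0.785 m/s.
Reynolds number Re = ρVD/μ = 646 · 0.785 · 0.0231 / 0.000222 = 5.277e+04.
Re > 4000 → turbulent; use the Moody-chart value f = 0.0265.
Darcy-Weisbach: ΔP = f(L/D)(ρV²/2) = 0.0265·(11/0.0231)·(646·0.785²/2) = 0.0265·476.2·199.1 = 2512 Pa.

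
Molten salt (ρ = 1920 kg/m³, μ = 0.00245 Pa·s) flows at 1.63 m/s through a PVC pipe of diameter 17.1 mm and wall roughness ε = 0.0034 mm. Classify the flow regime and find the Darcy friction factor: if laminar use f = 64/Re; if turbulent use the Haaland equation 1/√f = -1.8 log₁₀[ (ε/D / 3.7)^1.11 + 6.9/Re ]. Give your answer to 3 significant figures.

f ≈ 0.0255

Re = ρVD/μ = 1920·1.63·0.0171/0.00245 = 2.184e+04.
Re > 4000 → turbulent. ε/D = 3.4e-06/0.0171 = 0.000199; Haaland: 1/√f = -1.8 log₁₀[1.82e-05 + 0.000316] = 6.257, so f = 0.02554.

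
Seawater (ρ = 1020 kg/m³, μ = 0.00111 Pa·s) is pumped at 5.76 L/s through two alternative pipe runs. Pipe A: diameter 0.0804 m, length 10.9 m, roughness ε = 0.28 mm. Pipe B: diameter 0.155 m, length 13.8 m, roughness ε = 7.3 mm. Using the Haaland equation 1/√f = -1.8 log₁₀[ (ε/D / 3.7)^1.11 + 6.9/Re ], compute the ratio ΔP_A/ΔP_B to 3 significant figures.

ΔP_A/ΔP_B ≈ 8.56

Pipe A: V = Q/A = 0.00576/0.005077 = 1.135 m/s; Re = 8.382e+04; ε/D = 0.00348; Haaland → f = 0.02861; ΔP_A = f(L/D)(ρV²/2) = 2547 Pa.
Pipe B: V = Q/A = 0.00576/0.01887 = 0.3053 m/s; Re = 4.348e+04; ε/D = 0.0471; Haaland → f = 0.07032; ΔP_B = f(L/D)(ρV²/2) = 297.5 Pa.
ΔP_A/ΔP_B = 2547/297.5 = 8.56.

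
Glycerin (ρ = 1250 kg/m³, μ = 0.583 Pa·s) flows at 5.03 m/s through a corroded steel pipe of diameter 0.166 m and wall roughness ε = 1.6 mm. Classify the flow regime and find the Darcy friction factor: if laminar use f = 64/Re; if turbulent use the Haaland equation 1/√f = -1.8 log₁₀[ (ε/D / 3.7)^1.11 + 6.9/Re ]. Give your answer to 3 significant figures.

Re = ρVD/μ = 1250·5.03·0.166/0.583 = 1790.
Re < 2300 → laminar, so f = 64/Re = 0.03575 (roughness is irrelevant in laminar flow).

f ≈ 0.0357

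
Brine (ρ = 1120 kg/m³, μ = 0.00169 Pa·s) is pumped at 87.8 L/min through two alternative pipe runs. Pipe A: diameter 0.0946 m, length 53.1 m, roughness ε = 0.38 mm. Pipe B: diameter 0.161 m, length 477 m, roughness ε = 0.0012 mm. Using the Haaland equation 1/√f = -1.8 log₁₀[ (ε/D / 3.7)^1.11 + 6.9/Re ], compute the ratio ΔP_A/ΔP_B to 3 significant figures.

Pipe A: V = Q/A = 0.001463/0.007029 = 0.2082 m/s; Re = 1.305e+04; ε/D = 0.00402; Haaland → f = 0.0347; ΔP_A = f(L/D)(ρV²/2) = 472.7 Pa.
Pipe B: V = Q/A = 0.001463/0.02036 = 0.07188 m/s; Re = 7669; ε/D = 7.45e-06; Haaland → f = 0.03327; ΔP_B = f(L/D)(ρV²/2) = 285.2 Pa.
ΔP_A/ΔP_B = 472.7/285.2 = 1.66.

ΔP_A/ΔP_B ≈ 1.66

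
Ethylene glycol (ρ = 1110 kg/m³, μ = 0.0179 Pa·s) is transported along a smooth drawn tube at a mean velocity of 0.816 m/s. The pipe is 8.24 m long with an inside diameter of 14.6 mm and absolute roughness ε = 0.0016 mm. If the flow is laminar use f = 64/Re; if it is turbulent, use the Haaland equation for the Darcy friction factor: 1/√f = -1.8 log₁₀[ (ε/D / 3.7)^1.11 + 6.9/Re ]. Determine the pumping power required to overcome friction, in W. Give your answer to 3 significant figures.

P ≈ 2.47 W

Reynolds number Re = ρVD/μ = 1110 · 0.816 · 0.0146 / 0.0179 = 738.8.
Re < 2300 → laminar flow, so f = 64/Re = 64/738.8 = 0.08663 (the turbulent correlation is not needed).
Darcy-Weisbach: ΔP = f(L/D)(ρV²/2) = 0.08663·(8.24/0.0146)·(1110·0.816²/2) = 0.08663·564.4·369.6 = 1.807e+04 Pa.
Q = V·A = 0.816·0.0001674 = 0.0001366 m³/s.
Pumping power P = QΔP = 0.0001366·1.807e+04 = 2.468 W = 2.47 W.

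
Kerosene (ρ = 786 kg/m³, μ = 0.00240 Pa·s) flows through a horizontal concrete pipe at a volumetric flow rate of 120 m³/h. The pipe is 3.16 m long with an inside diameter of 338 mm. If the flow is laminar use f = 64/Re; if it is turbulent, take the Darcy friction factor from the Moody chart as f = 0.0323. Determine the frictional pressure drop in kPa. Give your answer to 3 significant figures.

ΔP ≈ 0.0164 kPa

Q = 120 m³/h = 120/3600 = 0.03333 m³/s.
Cross-sectional area A = πD²/4 = π(0.338)²/4 = 0.08973 m²; mean velocity V = Q/A = 0.03333/0.08973 = 0.3715 m/s.
Reynolds number Re = ρVD/μ = 786 · 0.3715 · 0.338 / 0.0024 = 4.112e+04.
Re > 4000 → turbulent; use the Moody-chart value f = 0.0323.
Darcy-Weisbach: ΔP = f(L/D)(ρV²/2) = 0.0323·(3.16/0.338)·(786·0.3715²/2) = 0.0323·9.349·54.24 = 16.38 Pa.
ΔP = 16.38 Pa = 0.0164 kPa.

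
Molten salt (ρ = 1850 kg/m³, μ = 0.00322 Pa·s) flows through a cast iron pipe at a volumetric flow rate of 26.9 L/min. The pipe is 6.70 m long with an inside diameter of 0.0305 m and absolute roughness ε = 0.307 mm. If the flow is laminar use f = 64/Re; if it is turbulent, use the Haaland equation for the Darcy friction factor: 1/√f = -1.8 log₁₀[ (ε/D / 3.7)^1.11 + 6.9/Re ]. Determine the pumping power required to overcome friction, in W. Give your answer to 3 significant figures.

Q = 26.9 L/min = 26.9/60000 = 0.0004483 m³/s.
Cross-sectional area A = πD²/4 = π(0.0305)²/4 = 0.0007306 m²; mean velocity V = Q/A = 0.0004483/0.0007306 = 0.6136 m/s.
Reynolds number Re = ρVD/μ = 1850 · 0.6136 · 0.0305 / 0.00322 = 1.075e+04.
Re > 4000 → turbulent. Relative roughness ε/D = 0.000307/0.0305 = 0.0101. Haaland: 1/√f = -1.8 log₁₀[(0.0101/3.7)^1.11 + 6.9/1.075e+04] = -1.8 log₁₀[0.00142 + 0.000642] = 4.834, so f = 0.04279.
Darcy-Weisbach: ΔP = f(L/D)(ρV²/2) = 0.04279·(6.7/0.0305)·(1850·0.6136²/2) = 0.04279·219.7·348.3 = 3274 Pa.
Pumping power P = QΔP = 0.0004483·3274 = 1.468 W = 1.47 W.

P ≈ 1.47 W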